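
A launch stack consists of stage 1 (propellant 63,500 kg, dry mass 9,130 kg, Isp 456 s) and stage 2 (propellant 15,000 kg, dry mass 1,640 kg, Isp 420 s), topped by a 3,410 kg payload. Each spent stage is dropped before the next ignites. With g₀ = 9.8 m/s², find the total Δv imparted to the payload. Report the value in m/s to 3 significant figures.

Ignition mass of stage 1 = 63,500+9,130 + 15,000+1,640 + 3,410 = 92,680 kg.
Stage 1: m₀ = 92,680 kg, m_f = 92,680 − 63,500 = 29,180 kg; Δv = 456×9.8×ln(3.176) = 4468.8×1.1557 ≈ 5164 m/s.
Stage 2: m₀ = 20,050 kg, m_f = 20,050 − 15,000 = 5,050 kg; Δv = 420×9.8×ln(3.97) = 4116.0×1.3788 ≈ 5675 m/s.
Total Δv = 5164 + 5675 = 10839 m/s.

Δv ≈ 10800 m/s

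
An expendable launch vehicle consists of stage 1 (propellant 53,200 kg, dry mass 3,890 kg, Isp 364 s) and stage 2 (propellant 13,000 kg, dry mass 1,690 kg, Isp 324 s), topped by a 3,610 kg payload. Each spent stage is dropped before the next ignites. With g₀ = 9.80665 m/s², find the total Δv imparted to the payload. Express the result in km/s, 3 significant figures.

Δv ≈ 8.30 km/s

Ignition mass of stage 1 = 53,200+3,890 + 13,000+1,690 + 3,610 = 75,390 kg.
Stage 1: m₀ = 75,390 kg, m_f = 75,390 − 53,200 = 22,190 kg; Δv = 364×9.80665×ln(3.397) = 3569.6×1.2230 ≈ 4366 m/s.
Stage 2: m₀ = 18,300 kg, m_f = 18,300 − 13,000 = 5,300 kg; Δv = 324×9.80665×ln(3.453) = 3177.4×1.2392 ≈ 3937 m/s.
Total Δv = 4366 + 3937 = 8303 m/s.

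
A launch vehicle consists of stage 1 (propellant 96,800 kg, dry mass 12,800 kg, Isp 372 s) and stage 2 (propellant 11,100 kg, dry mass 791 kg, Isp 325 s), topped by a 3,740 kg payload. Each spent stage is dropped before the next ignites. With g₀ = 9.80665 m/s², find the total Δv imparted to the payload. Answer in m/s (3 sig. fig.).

Ignition mass of stage 1 = 96,800+12,800 + 11,100+791 + 3,740 = 125,231 kg.
Stage 1: m₀ = 125,231 kg, m_f = 125,231 − 96,800 = 28,431 kg; Δv = 372×9.80665×ln(4.405) = 3648.1×1.4827 ≈ 5409 m/s.
Stage 2: m₀ = 15,631 kg, m_f = 15,631 − 11,100 = 4,531 kg; Δv = 325×9.80665×ln(3.45) = 3187.2×1.2383 ≈ 3947 m/s.
Total Δv = 5409 + 3947 = 9356 m/s.

Δv ≈ 9360 m/s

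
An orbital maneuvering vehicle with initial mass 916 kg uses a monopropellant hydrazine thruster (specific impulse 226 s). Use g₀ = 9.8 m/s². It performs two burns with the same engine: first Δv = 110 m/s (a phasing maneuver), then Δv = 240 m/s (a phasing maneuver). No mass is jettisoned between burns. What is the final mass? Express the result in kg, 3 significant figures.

final mass ≈ 782 kg

v_e = Isp · g₀ = 226 × 9.8 = 2214.8 m/s.
After the first burn: m = 916 × exp(−110/2214.8) = 916 × 0.95155 = 871.62 kg.
After the second burn: m = 871.62 × exp(−240/2214.8) = 871.62 × 0.89730 = 782.105 kg.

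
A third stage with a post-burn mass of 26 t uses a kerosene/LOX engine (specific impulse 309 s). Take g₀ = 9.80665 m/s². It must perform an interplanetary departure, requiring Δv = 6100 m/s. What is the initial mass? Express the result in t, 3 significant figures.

initial mass ≈ 195 t

v_e = Isp · g₀ = 309 × 9.80665 = 3030.3 m/s.
Using Δv = v_e ln(m₀/m_f): m₀/m_f = exp(Δv / v_e) = exp(6100 / 3030.3) = exp(2.0130) = 7.4860.
m₀ = m_f × 7.4860 = 26 × 7.4860 = 194.636 t.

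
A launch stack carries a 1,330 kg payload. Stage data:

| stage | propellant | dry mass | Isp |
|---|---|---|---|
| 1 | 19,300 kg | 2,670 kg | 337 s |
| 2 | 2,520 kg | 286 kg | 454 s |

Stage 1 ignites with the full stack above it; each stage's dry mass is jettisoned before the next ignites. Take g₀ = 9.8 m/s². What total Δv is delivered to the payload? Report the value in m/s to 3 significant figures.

Δv ≈ 8620 m/s

Ignition mass of stage 1 = 19,300+2,670 + 2,520+286 + 1,330 = 26,106 kg.
Stage 1: m₀ = 26,106 kg, m_f = 26,106 − 19,300 = 6,806 kg; Δv = 337×9.8×ln(3.836) = 3302.6×1.3444 ≈ 4440 m/s.
Stage 2: m₀ = 4,136 kg, m_f = 4,136 − 2,520 = 1,616 kg; Δv = 454×9.8×ln(2.559) = 4449.2×0.9398 ≈ 4181 m/s.
Total Δv = 4440 + 4181 = 8621 m/s.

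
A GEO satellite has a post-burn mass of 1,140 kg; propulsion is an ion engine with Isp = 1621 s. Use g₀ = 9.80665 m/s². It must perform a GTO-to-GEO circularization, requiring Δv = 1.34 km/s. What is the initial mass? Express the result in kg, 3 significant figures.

initial mass ≈ 1240 kg

v_e = Isp · g₀ = 1621 × 9.80665 = 15896.6 m/s.
m₀/m_f = exp(Δv / v_e) = exp(1340 / 15896.6) = exp(0.0843) = 1.0879.
m₀ = m_f × 1.0879 = 1,140 × 1.0879 = 1,240.21 kg.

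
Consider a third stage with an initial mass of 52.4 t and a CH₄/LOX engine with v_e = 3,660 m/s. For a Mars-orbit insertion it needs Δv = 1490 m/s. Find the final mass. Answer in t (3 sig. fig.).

m₀/m_f = exp(Δv / v_e) = exp(1490 / 3660.0) = exp(0.4071) = 1.5025.
m_f = m₀ / 1.5025 = 52.4 / 1.5025 = 34.8752 t.

final mass ≈ 34.9 t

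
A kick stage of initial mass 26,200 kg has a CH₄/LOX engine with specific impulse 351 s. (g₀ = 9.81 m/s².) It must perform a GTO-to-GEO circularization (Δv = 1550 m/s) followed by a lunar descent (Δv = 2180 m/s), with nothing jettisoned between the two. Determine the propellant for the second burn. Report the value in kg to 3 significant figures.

v_e = Isp · g₀ = 351 × 9.81 = 3443.3 m/s.
After the first burn: m = 26200 × exp(−1550/3443.3) = 26200 × 0.63753 = 16,703.3 kg.
After the second burn: m = 16,703.3 × exp(−2180/3443.3) = 16,703.3 × 0.53094 = 8,868.45 kg.
Second-burn propellant = 16,703.3 − 8,868.45 = 7,834.85 kg.

propellant for the second burn ≈ 7830 kg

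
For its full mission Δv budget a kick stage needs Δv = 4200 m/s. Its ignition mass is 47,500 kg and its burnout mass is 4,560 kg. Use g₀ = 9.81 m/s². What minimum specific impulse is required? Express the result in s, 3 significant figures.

ln(m₀/m_f) = ln(47500/4560) = ln(10.42) = 2.3434.
From the ideal rocket equation, v_e = Δv / ln(m₀/m_f) = 4200 / 2.3434 = 1792.3 m/s.
Isp = v_e / g₀ = 1792.3 / 9.81 = 182.7 s.

Isp ≈ 183 s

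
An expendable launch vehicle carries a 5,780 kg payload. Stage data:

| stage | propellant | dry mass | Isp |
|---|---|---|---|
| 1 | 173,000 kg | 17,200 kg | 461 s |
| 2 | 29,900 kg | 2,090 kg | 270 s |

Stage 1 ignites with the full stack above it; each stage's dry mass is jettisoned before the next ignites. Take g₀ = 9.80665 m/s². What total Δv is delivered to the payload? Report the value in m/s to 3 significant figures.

Δv ≈ 10600 m/s

Ignition mass of stage 1 = 173,000+17,200 + 29,900+2,090 + 5,780 = 227,970 kg.
Stage 1: m₀ = 227,970 kg, m_f = 227,970 − 173,000 = 54,970 kg; Δv = 461×9.80665×ln(4.147) = 4520.9×1.4224 ≈ 6431 m/s.
Stage 2: m₀ = 37,770 kg, m_f = 37,770 − 29,900 = 7,870 kg; Δv = 270×9.80665×ln(4.799) = 2647.8×1.5685 ≈ 4153 m/s.
Total Δv = 6431 + 4153 = 10584 m/s.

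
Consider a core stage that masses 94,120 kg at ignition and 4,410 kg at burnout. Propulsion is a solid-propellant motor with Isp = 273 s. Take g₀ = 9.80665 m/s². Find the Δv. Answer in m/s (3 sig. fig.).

Δv ≈ 8190 m/s

v_e = Isp · g₀ = 273 × 9.80665 = 2677.2 m/s.
From the ideal rocket equation, Δv = v_e · ln(m₀/m_f) = 2677.2 × ln(21.34) = 2677.2 × 3.0607 ≈ 8194.1 m/s.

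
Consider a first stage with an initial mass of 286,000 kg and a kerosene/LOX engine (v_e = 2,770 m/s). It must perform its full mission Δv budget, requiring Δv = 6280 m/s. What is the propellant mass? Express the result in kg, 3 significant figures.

By the Tsiolkovsky rocket equation, m₀/m_f = exp(Δv / v_e) = exp(6280 / 2770.0) = exp(2.2671) = 9.6518.
m_f = 286,000 / 9.6518 = 29,631.8 kg, so propellant = m₀ − m_f = 286,000 − 29,631.8 = 256,368.2 kg.

propellant mass ≈ 256000 kg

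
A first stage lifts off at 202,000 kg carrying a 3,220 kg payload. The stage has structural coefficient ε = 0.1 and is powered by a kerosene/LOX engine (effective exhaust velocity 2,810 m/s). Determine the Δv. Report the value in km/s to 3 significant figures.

Stage wet mass = m₀ − payload = 202,000 − 3,220 = 198,780 kg.
Stage dry mass = ε × stage wet mass = 0.1 × 198,780 = 19,878 kg.
Burnout mass m_f = stage dry + payload = 19,878 + 3,220 = 23,098 kg.
Using Δv = v_e ln(m₀/m_f): Δv = v_e · ln(202,000/23,098) = 2810.0 × ln(8.745) = 2810.0 × 2.1685 ≈ 6094 m/s.

Δv ≈ 6.09 km/s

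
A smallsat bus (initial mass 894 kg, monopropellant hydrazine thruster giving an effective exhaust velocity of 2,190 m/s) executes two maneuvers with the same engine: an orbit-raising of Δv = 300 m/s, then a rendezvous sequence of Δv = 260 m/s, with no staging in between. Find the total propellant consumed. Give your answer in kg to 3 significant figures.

total propellant consumed ≈ 202 kg

After the first burn: m = 894 × exp(−300/2190.0) = 894 × 0.87198 = 779.55 kg.
After the second burn: m = 779.55 × exp(−260/2190.0) = 779.55 × 0.88806 = 692.287 kg.
Total propellant = m₀ − m_final = 894 − 692.287 = 201.713 kg.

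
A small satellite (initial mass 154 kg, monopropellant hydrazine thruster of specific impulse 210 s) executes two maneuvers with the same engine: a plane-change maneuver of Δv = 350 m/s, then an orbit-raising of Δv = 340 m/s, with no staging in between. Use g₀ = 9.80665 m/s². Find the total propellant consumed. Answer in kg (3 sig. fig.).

total propellant consumed ≈ 43.8 kg

v_e = Isp · g₀ = 210 × 9.80665 = 2059.4 m/s.
After the first burn: m = 154 × exp(−350/2059.4) = 154 × 0.84370 = 129.93 kg.
After the second burn: m = 129.93 × exp(−340/2059.4) = 129.93 × 0.84781 = 110.156 kg.
Total propellant = m₀ − m_final = 154 − 110.156 = 43.844 kg.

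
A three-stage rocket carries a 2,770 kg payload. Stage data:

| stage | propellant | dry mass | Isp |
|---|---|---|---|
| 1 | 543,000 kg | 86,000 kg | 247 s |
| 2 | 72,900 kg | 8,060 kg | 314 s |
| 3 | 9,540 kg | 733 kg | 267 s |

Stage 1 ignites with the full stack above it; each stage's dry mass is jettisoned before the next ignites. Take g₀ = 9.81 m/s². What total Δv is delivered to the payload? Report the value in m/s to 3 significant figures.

Δv ≈ 11400 m/s

Ignition mass of stage 1 = 543,000+86,000 + 72,900+8,060 + 9,540+733 + 2,770 = 723,003 kg.
Stage 1: m₀ = 723,003 kg, m_f = 723,003 − 543,000 = 180,003 kg; Δv = 247×9.81×ln(4.017) = 2423.1×1.3904 ≈ 3369 m/s.
Stage 2: m₀ = 94,003 kg, m_f = 94,003 − 72,900 = 21,103 kg; Δv = 314×9.81×ln(4.454) = 3080.3×1.4939 ≈ 4602 m/s.
Stage 3: m₀ = 13,043 kg, m_f = 13,043 − 9,540 = 3,503 kg; Δv = 267×9.81×ln(3.723) = 2619.3×1.3146 ≈ 3443 m/s.
Total Δv = 3369 + 4602 + 3443 = 11414 m/s.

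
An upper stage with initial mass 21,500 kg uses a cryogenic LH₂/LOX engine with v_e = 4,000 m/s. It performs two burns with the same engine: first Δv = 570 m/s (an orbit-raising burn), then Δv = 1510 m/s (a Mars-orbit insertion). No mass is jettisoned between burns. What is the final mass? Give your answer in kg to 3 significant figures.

final mass ≈ 12800 kg

After the first burn: m = 21500 × exp(−570/4000.0) = 21500 × 0.86719 = 18,644.6 kg.
After the second burn: m = 18,644.6 × exp(−1510/4000.0) = 18,644.6 × 0.68557 = 12,782.2 kg.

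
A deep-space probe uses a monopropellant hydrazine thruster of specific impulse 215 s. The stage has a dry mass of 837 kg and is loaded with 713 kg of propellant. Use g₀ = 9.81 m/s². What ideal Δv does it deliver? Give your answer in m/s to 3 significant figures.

Δv ≈ 1300 m/s

v_e = Isp · g₀ = 215 × 9.81 = 2109.2 m/s.
m₀ = m_dry + m_prop = 837 + 713 = 1,550 kg.
Δv = v_e · ln(m₀/m_f) = 2109.2 × ln(1.852) = 2109.2 × 0.6162 ≈ 1299.6 m/s.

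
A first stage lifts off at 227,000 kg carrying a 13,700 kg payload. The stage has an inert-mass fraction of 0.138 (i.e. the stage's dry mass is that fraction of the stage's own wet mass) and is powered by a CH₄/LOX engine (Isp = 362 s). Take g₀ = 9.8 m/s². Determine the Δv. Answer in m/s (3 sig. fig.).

Stage wet mass = m₀ − payload = 227,000 − 13,700 = 213,300 kg.
Stage dry mass = ε × stage wet mass = 0.138 × 213,300 = 29,435.4 kg.
Burnout mass m_f = stage dry + payload = 29,435.4 + 13,700 = 43,135.4 kg.
v_e = Isp · g₀ = 362 × 9.8 = 3547.6 m/s.
Δv = v_e · ln(227,000/43,135.4) = 3547.6 × ln(5.262) = 3547.6 × 1.6606 ≈ 5891 m/s.

Δv ≈ 5890 m/s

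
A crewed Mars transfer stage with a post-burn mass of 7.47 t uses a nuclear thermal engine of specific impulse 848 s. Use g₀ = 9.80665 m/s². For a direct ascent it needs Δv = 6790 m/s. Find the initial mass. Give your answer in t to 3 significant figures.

initial mass ≈ 16.9 t

v_e = Isp · g₀ = 848 × 9.80665 = 8316.0 m/s.
m₀/m_f = exp(Δv / v_e) = exp(6790 / 8316.0) = exp(0.8165) = 2.2626.
m₀ = m_f × 2.2626 = 7.47 × 2.2626 = 16.9016 t.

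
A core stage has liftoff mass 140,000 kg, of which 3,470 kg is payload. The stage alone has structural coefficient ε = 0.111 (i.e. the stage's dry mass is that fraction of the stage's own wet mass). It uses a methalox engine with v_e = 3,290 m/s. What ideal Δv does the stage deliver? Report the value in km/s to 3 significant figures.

Stage wet mass = m₀ − payload = 140,000 − 3,470 = 136,530 kg.
Stage dry mass = ε × stage wet mass = 0.111 × 136,530 = 15,154.8 kg.
Burnout mass m_f = stage dry + payload = 15,154.8 + 3,470 = 18,624.8 kg.
Δv = v_e · ln(140,000/18,624.8) = 3290.0 × ln(7.517) = 3290.0 × 2.0171 ≈ 6636 m/s.

Δv ≈ 6.64 km/s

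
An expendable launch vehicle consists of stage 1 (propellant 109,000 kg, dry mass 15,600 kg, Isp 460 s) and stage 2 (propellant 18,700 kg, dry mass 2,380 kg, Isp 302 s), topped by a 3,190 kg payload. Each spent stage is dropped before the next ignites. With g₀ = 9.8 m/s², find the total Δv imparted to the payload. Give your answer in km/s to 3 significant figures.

Δv ≈ 10.3 km/s

Ignition mass of stage 1 = 109,000+15,600 + 18,700+2,380 + 3,190 = 148,870 kg.
Stage 1: m₀ = 148,870 kg, m_f = 148,870 − 109,000 = 39,870 kg; Δv = 460×9.8×ln(3.734) = 4508.0×1.3174 ≈ 5939 m/s.
Stage 2: m₀ = 24,270 kg, m_f = 24,270 − 18,700 = 5,570 kg; Δv = 302×9.8×ln(4.357) = 2959.6×1.4718 ≈ 4356 m/s.
Total Δv = 5939 + 4356 = 10295 m/s.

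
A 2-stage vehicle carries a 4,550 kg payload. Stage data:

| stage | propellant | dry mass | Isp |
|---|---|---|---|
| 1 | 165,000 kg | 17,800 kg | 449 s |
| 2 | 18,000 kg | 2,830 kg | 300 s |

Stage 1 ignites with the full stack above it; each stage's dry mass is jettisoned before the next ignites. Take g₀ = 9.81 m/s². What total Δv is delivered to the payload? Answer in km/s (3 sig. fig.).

Ignition mass of stage 1 = 165,000+17,800 + 18,000+2,830 + 4,550 = 208,180 kg.
Stage 1: m₀ = 208,180 kg, m_f = 208,180 − 165,000 = 43,180 kg; Δv = 449×9.81×ln(4.821) = 4404.7×1.5730 ≈ 6929 m/s.
Stage 2: m₀ = 25,380 kg, m_f = 25,380 − 18,000 = 7,380 kg; Δv = 300×9.81×ln(3.439) = 2943.0×1.2352 ≈ 3635 m/s.
Total Δv = 6929 + 3635 = 10564 m/s.

Δv ≈ 10.6 km/s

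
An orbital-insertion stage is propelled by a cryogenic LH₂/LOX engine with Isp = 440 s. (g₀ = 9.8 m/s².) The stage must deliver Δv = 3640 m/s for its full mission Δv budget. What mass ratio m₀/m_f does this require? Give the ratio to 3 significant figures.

v_e = Isp · g₀ = 440 × 9.8 = 4312.0 m/s.
By the Tsiolkovsky rocket equation, m₀/m_f = exp(Δv / v_e) = exp(3640 / 4312.0) = exp(0.8442) = 2.3260.

mass ratio ≈ 2.33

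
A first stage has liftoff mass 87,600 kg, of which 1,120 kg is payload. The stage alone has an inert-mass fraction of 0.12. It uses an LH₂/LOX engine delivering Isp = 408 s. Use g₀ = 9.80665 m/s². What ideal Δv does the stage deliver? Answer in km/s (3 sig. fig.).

Δv ≈ 8.12 km/s

Stage wet mass = m₀ − payload = 87,600 − 1,120 = 86,480 kg.
Stage dry mass = ε × stage wet mass = 0.12 × 86,480 = 10,377.6 kg.
Burnout mass m_f = stage dry + payload = 10,377.6 + 1,120 = 11,497.6 kg.
v_e = Isp · g₀ = 408 × 9.80665 = 4001.1 m/s.
Δv = v_e · ln(87,600/11,497.6) = 4001.1 × ln(7.619) = 4001.1 × 2.0306 ≈ 8125 m/s.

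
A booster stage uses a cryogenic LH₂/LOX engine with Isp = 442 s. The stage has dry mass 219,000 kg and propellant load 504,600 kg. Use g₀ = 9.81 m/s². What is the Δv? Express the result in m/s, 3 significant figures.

Δv ≈ 5180 m/s

v_e = Isp · g₀ = 442 × 9.81 = 4336.0 m/s.
m₀ = m_dry + m_prop = 219,000 + 504,600 = 723,600 kg.
Rocket equation: Δv = v_e · ln(m₀/m_f) = 4336.0 × ln(3.304) = 4336.0 × 1.1952 ≈ 5182.3 m/s.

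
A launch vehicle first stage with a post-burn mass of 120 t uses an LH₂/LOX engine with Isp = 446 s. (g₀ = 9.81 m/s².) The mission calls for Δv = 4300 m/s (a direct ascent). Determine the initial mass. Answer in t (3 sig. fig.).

v_e = Isp · g₀ = 446 × 9.81 = 4375.3 m/s.
Using Δv = v_e ln(m₀/m_f): m₀/m_f = exp(Δv / v_e) = exp(4300 / 4375.3) = exp(0.9828) = 2.6719.
m₀ = m_f × 2.6719 = 120 × 2.6719 = 320.628 t.

initial mass ≈ 321 t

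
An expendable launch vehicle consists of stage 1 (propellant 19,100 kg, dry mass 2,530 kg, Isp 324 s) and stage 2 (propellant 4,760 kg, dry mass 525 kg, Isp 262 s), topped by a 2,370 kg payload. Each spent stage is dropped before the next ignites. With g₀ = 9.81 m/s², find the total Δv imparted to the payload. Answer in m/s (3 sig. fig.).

Δv ≈ 5860 m/s

Ignition mass of stage 1 = 19,100+2,530 + 4,760+525 + 2,370 = 29,285 kg.
Stage 1: m₀ = 29,285 kg, m_f = 29,285 − 19,100 = 10,185 kg; Δv = 324×9.81×ln(2.875) = 3178.4×1.0562 ≈ 3357 m/s.
Stage 2: m₀ = 7,655 kg, m_f = 7,655 − 4,760 = 2,895 kg; Δv = 262×9.81×ln(2.644) = 2570.2×0.9724 ≈ 2499 m/s.
Total Δv = 3357 + 2499 = 5856 m/s.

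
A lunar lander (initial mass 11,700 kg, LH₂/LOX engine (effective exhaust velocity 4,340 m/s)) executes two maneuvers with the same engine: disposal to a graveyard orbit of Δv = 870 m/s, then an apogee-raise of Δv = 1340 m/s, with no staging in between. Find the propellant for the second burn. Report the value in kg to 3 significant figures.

After the first burn: m = 11700 × exp(−870/4340.0) = 11700 × 0.81835 = 9,574.7 kg.
After the second burn: m = 9,574.7 × exp(−1340/4340.0) = 9,574.7 × 0.73436 = 7,031.28 kg.
Second-burn propellant = 9,574.7 − 7,031.28 = 2,543.42 kg.

propellant for the second burn ≈ 2540 kg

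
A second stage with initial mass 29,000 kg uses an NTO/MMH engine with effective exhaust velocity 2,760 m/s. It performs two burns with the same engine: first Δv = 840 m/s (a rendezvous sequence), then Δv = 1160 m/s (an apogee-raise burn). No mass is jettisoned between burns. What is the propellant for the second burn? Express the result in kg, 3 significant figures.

propellant for the second burn ≈ 7340 kg

After the first burn: m = 29000 × exp(−840/2760.0) = 29000 × 0.73760 = 21,390.4 kg.
After the second burn: m = 21,390.4 × exp(−1160/2760.0) = 21,390.4 × 0.65686 = 14,050.5 kg.
Second-burn propellant = 21,390.4 − 14,050.5 = 7,339.9 kg.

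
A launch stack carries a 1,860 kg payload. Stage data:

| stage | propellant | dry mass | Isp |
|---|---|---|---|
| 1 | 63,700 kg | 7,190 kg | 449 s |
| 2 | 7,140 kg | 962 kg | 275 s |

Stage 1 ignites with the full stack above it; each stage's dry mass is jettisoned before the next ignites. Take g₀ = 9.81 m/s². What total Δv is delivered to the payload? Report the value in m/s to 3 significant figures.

Ignition mass of stage 1 = 63,700+7,190 + 7,140+962 + 1,860 = 80,852 kg.
Stage 1: m₀ = 80,852 kg, m_f = 80,852 − 63,700 = 17,152 kg; Δv = 449×9.81×ln(4.714) = 4404.7×1.5505 ≈ 6829 m/s.
Stage 2: m₀ = 9,962 kg, m_f = 9,962 − 7,140 = 2,822 kg; Δv = 275×9.81×ln(3.53) = 2697.8×1.2613 ≈ 3403 m/s.
Total Δv = 6829 + 3403 = 10232 m/s.

Δv ≈ 10200 m/s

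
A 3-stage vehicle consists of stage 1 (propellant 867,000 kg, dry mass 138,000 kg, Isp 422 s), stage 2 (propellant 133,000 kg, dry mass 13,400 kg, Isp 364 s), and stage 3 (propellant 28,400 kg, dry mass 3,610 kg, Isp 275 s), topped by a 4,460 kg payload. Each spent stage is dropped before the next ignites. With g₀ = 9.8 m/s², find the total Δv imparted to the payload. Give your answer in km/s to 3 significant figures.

Ignition mass of stage 1 = 867,000+138,000 + 133,000+13,400 + 28,400+3,610 + 4,460 = 1,187,870 kg.
Stage 1: m₀ = 1,187,870 kg, m_f = 1,187,870 − 867,000 = 320,870 kg; Δv = 422×9.8×ln(3.702) = 4135.6×1.3089 ≈ 5413 m/s.
Stage 2: m₀ = 182,870 kg, m_f = 182,870 − 133,000 = 49,870 kg; Δv = 364×9.8×ln(3.667) = 3567.2×1.2994 ≈ 4635 m/s.
Stage 3: m₀ = 36,470 kg, m_f = 36,470 − 28,400 = 8,070 kg; Δv = 275×9.8×ln(4.519) = 2695.0×1.5083 ≈ 4065 m/s.
Total Δv = 5413 + 4635 + 4065 = 14113 m/s.

Δv ≈ 14.1 km/s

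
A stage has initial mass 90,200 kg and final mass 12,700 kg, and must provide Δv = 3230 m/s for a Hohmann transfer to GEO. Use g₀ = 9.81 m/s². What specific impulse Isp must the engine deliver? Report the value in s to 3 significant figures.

ln(m₀/m_f) = ln(90200/12700) = ln(7.102) = 1.9604.
v_e = Δv / ln(m₀/m_f) = 3230 / 1.9604 = 1647.6 m/s.
Isp = v_e / g₀ = 1647.6 / 9.81 = 168.0 s.

Isp ≈ 168 s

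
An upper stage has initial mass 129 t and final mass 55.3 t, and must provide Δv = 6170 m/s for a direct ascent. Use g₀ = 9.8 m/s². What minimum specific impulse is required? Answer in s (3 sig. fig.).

ln(m₀/m_f) = ln(129000/55300) = ln(2.333) = 0.8470.
Using Δv = v_e ln(m₀/m_f): v_e = Δv / ln(m₀/m_f) = 6170 / 0.8470 = 7284.2 m/s.
Isp = v_e / g₀ = 7284.2 / 9.8 = 743.3 s.

Isp ≈ 743 s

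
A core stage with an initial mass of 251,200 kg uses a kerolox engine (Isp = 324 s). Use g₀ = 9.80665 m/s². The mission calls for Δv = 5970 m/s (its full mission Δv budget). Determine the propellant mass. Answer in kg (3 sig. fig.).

v_e = Isp · g₀ = 324 × 9.80665 = 3177.4 m/s.
m₀/m_f = exp(Δv / v_e) = exp(5970 / 3177.4) = exp(1.8789) = 6.5464.
m_f = 251,200 / 6.5464 = 38,372.2 kg, so propellant = m₀ − m_f = 251,200 − 38,372.2 = 212,827.8 kg.

propellant mass ≈ 213000 kg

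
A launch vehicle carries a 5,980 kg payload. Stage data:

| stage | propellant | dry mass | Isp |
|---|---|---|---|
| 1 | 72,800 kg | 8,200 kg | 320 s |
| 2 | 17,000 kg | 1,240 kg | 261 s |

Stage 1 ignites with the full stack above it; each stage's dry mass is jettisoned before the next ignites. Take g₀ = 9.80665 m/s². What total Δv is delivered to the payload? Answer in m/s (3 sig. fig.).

Δv ≈ 6790 m/s

Ignition mass of stage 1 = 72,800+8,200 + 17,000+1,240 + 5,980 = 105,220 kg.
Stage 1: m₀ = 105,220 kg, m_f = 105,220 − 72,800 = 32,420 kg; Δv = 320×9.80665×ln(3.246) = 3138.1×1.1773 ≈ 3694 m/s.
Stage 2: m₀ = 24,220 kg, m_f = 24,220 − 17,000 = 7,220 kg; Δv = 261×9.80665×ln(3.355) = 2559.5×1.2103 ≈ 3098 m/s.
Total Δv = 3694 + 3098 = 6792 m/s.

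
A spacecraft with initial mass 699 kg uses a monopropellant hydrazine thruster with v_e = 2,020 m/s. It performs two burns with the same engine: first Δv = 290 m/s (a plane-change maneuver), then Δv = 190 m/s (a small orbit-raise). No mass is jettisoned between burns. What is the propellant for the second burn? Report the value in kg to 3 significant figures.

After the first burn: m = 699 × exp(−290/2020.0) = 699 × 0.86627 = 605.523 kg.
After the second burn: m = 605.523 × exp(−190/2020.0) = 605.523 × 0.91023 = 551.165 kg.
Second-burn propellant = 605.523 − 551.165 = 54.358 kg.

propellant for the second burn ≈ 54.4 kg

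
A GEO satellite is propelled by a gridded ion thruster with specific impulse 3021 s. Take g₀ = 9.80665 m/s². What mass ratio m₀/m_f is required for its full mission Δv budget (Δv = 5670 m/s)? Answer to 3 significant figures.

v_e = Isp · g₀ = 3021 × 9.80665 = 29625.9 m/s.
From the ideal rocket equation, m₀/m_f = exp(Δv / v_e) = exp(5670 / 29625.9) = exp(0.1914) = 1.2109.

mass ratio ≈ 1.21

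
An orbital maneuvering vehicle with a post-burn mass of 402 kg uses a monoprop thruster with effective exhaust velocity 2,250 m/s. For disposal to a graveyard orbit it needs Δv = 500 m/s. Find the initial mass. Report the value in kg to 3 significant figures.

Using Δv = v_e ln(m₀/m_f): m₀/m_f = exp(Δv / v_e) = exp(500 / 2250.0) = exp(0.2222) = 1.2488.
m₀ = m_f × 1.2488 = 402 × 1.2488 = 502.018 kg.

initial mass ≈ 502 kg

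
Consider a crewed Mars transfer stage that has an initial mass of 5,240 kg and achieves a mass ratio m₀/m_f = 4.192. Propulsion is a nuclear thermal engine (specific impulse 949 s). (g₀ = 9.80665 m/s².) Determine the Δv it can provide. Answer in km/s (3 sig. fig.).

Δv ≈ 13.3 km/s

v_e = Isp · g₀ = 949 × 9.80665 = 9306.5 m/s.
Rocket equation: Δv = v_e · ln(4.192) = 9306.5 × 1.4332 ≈ 13337.9 m/s.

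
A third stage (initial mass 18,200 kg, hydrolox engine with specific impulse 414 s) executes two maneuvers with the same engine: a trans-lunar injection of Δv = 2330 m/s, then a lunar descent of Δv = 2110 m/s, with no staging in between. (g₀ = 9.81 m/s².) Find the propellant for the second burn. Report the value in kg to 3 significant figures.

propellant for the second burn ≈ 4160 kg

v_e = Isp · g₀ = 414 × 9.81 = 4061.3 m/s.
After the first burn: m = 18200 × exp(−2330/4061.3) = 18200 × 0.56344 = 10,254.6 kg.
After the second burn: m = 10,254.6 × exp(−2110/4061.3) = 10,254.6 × 0.59480 = 6,099.44 kg.
Second-burn propellant = 10,254.6 − 6,099.44 = 4,155.16 kg.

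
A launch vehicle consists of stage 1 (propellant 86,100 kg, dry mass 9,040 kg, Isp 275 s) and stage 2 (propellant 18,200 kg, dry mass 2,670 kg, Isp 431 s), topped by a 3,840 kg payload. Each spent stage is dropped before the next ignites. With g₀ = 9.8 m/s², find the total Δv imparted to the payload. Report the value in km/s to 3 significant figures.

Δv ≈ 9.05 km/s

Ignition mass of stage 1 = 86,100+9,040 + 18,200+2,670 + 3,840 = 119,850 kg.
Stage 1: m₀ = 119,850 kg, m_f = 119,850 − 86,100 = 33,750 kg; Δv = 275×9.8×ln(3.551) = 2695.0×1.2673 ≈ 3415 m/s.
Stage 2: m₀ = 24,710 kg, m_f = 24,710 − 18,200 = 6,510 kg; Δv = 431×9.8×ln(3.796) = 4223.8×1.3339 ≈ 5634 m/s.
Total Δv = 3415 + 5634 = 9049 m/s.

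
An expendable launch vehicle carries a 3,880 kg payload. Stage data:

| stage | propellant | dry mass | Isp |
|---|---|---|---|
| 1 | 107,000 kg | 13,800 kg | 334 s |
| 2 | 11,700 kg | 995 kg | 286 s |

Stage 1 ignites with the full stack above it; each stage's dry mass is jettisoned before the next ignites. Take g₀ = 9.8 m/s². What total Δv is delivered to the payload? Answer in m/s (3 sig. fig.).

Ignition mass of stage 1 = 107,000+13,800 + 11,700+995 + 3,880 = 137,375 kg.
Stage 1: m₀ = 137,375 kg, m_f = 137,375 − 107,000 = 30,375 kg; Δv = 334×9.8×ln(4.523) = 3273.2×1.5091 ≈ 4940 m/s.
Stage 2: m₀ = 16,575 kg, m_f = 16,575 − 11,700 = 4,875 kg; Δv = 286×9.8×ln(3.4) = 2802.8×1.2238 ≈ 3430 m/s.
Total Δv = 4940 + 3430 = 8370 m/s.

Δv ≈ 8370 m/s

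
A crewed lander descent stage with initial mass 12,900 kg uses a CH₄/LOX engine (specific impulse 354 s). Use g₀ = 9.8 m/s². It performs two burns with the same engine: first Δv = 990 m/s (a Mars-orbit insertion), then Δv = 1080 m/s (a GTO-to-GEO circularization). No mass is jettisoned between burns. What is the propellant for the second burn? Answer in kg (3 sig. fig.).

v_e = Isp · g₀ = 354 × 9.8 = 3469.2 m/s.
After the first burn: m = 12900 × exp(−990/3469.2) = 12900 × 0.75174 = 9,697.45 kg.
After the second burn: m = 9,697.45 × exp(−1080/3469.2) = 9,697.45 × 0.73249 = 7,103.29 kg.
Second-burn propellant = 9,697.45 − 7,103.29 = 2,594.16 kg.

propellant for the second burn ≈ 2590 kg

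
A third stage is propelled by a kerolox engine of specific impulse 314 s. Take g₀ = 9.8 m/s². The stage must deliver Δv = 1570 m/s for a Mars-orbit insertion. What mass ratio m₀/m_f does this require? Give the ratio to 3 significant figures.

mass ratio ≈ 1.67

v_e = Isp · g₀ = 314 × 9.8 = 3077.2 m/s.
From the ideal rocket equation, m₀/m_f = exp(Δv / v_e) = exp(1570 / 3077.2) = exp(0.5102) = 1.6656.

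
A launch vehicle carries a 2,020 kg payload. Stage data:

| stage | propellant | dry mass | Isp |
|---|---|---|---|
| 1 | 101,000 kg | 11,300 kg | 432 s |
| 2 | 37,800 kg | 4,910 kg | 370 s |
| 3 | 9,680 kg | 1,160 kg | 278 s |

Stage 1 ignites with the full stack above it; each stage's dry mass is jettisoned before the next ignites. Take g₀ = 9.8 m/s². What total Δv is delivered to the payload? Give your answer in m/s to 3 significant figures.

Ignition mass of stage 1 = 101,000+11,300 + 37,800+4,910 + 9,680+1,160 + 2,020 = 167,870 kg.
Stage 1: m₀ = 167,870 kg, m_f = 167,870 − 101,000 = 66,870 kg; Δv = 432×9.8×ln(2.51) = 4233.6×0.9204 ≈ 3897 m/s.
Stage 2: m₀ = 55,570 kg, m_f = 55,570 − 37,800 = 17,770 kg; Δv = 370×9.8×ln(3.127) = 3626.0×1.1401 ≈ 4134 m/s.
Stage 3: m₀ = 12,860 kg, m_f = 12,860 − 9,680 = 3,180 kg; Δv = 278×9.8×ln(4.044) = 2724.4×1.3972 ≈ 3807 m/s.
Total Δv = 3897 + 4134 + 3807 = 11838 m/s.

Δv ≈ 11800 m/s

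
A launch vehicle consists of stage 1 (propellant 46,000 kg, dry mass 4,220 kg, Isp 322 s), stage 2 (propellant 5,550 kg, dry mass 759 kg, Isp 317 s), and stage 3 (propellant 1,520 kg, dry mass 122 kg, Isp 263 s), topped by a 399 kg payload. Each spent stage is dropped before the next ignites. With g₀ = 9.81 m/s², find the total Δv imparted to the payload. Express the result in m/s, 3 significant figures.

Ignition mass of stage 1 = 46,000+4,220 + 5,550+759 + 1,520+122 + 399 = 58,570 kg.
Stage 1: m₀ = 58,570 kg, m_f = 58,570 − 46,000 = 12,570 kg; Δv = 322×9.81×ln(4.66) = 3158.8×1.5389 ≈ 4861 m/s.
Stage 2: m₀ = 8,350 kg, m_f = 8,350 − 5,550 = 2,800 kg; Δv = 317×9.81×ln(2.982) = 3109.8×1.0926 ≈ 3398 m/s.
Stage 3: m₀ = 2,041 kg, m_f = 2,041 − 1,520 = 521 kg; Δv = 263×9.81×ln(3.917) = 2580.0×1.3654 ≈ 3523 m/s.
Total Δv = 4861 + 3398 + 3523 = 11782 m/s.

Δv ≈ 11800 m/s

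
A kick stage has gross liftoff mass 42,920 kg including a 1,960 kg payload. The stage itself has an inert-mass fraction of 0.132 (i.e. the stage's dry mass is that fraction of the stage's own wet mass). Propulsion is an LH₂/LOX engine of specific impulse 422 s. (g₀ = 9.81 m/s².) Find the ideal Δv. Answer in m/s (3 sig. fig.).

Stage wet mass = m₀ − payload = 42,920 − 1,960 = 40,960 kg.
Stage dry mass = ε × stage wet mass = 0.132 × 40,960 = 5,406.72 kg.
Burnout mass m_f = stage dry + payload = 5,406.72 + 1,960 = 7,366.72 kg.
v_e = Isp · g₀ = 422 × 9.81 = 4139.8 m/s.
Rocket equation: Δv = v_e · ln(42,920/7,366.72) = 4139.8 × ln(5.826) = 4139.8 × 1.7624 ≈ 7296 m/s.

Δv ≈ 7300 m/s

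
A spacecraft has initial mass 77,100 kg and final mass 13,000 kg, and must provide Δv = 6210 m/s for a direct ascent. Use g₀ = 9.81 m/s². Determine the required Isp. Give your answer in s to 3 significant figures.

ln(m₀/m_f) = ln(77100/13000) = ln(5.931) = 1.7802.
v_e = Δv / ln(m₀/m_f) = 6210 / 1.7802 = 3488.5 m/s.
Isp = v_e / g₀ = 3488.5 / 9.81 = 355.6 s.

Isp ≈ 356 s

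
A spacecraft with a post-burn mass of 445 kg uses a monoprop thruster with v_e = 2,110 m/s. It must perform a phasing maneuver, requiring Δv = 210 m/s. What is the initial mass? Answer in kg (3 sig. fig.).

By the Tsiolkovsky rocket equation, m₀/m_f = exp(Δv / v_e) = exp(210 / 2110.0) = exp(0.0995) = 1.1046.
m₀ = m_f × 1.1046 = 445 × 1.1046 = 491.547 kg.

initial mass ≈ 492 kg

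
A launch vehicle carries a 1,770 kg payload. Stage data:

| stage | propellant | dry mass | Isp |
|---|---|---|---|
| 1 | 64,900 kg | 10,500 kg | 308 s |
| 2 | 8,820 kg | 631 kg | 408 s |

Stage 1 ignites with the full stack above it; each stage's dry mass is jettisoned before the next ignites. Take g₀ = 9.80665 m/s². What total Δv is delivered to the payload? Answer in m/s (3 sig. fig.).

Δv ≈ 10300 m/s

Ignition mass of stage 1 = 64,900+10,500 + 8,820+631 + 1,770 = 86,621 kg.
Stage 1: m₀ = 86,621 kg, m_f = 86,621 − 64,900 = 21,721 kg; Δv = 308×9.80665×ln(3.988) = 3020.4×1.3833 ≈ 4178 m/s.
Stage 2: m₀ = 11,221 kg, m_f = 11,221 − 8,820 = 2,401 kg; Δv = 408×9.80665×ln(4.673) = 4001.1×1.5419 ≈ 6169 m/s.
Total Δv = 4178 + 6169 = 10347 m/s.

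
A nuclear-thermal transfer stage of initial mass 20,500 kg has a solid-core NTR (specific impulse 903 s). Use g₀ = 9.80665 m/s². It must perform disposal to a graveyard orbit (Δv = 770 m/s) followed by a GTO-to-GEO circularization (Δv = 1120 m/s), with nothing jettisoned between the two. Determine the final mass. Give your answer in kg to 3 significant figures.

v_e = Isp · g₀ = 903 × 9.80665 = 8855.4 m/s.
After the first burn: m = 20500 × exp(−770/8855.4) = 20500 × 0.91672 = 18,792.8 kg.
After the second burn: m = 18,792.8 × exp(−1120/8855.4) = 18,792.8 × 0.88119 = 16,560 kg.

final mass ≈ 16600 kg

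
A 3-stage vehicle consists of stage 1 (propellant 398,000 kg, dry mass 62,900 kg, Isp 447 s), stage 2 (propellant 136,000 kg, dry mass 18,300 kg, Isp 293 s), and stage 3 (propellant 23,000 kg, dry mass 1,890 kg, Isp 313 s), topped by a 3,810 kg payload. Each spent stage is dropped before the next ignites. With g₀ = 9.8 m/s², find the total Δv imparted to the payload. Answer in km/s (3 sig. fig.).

Ignition mass of stage 1 = 398,000+62,900 + 136,000+18,300 + 23,000+1,890 + 3,810 = 643,900 kg.
Stage 1: m₀ = 643,900 kg, m_f = 643,900 − 398,000 = 245,900 kg; Δv = 447×9.8×ln(2.619) = 4380.6×0.9626 ≈ 4217 m/s.
Stage 2: m₀ = 183,000 kg, m_f = 183,000 − 136,000 = 47,000 kg; Δv = 293×9.8×ln(3.894) = 2871.4×1.3593 ≈ 3903 m/s.
Stage 3: m₀ = 28,700 kg, m_f = 28,700 − 23,000 = 5,700 kg; Δv = 313×9.8×ln(5.035) = 3067.4×1.6164 ≈ 4958 m/s.
Total Δv = 4217 + 3903 + 4958 = 13078 m/s.

Δv ≈ 13.1 km/s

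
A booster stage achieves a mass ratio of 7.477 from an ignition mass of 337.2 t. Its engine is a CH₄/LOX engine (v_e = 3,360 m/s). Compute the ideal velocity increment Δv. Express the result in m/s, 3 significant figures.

Δv ≈ 6760 m/s

Rocket equation: Δv = v_e · ln(7.477) = 3360.0 × 2.0118 ≈ 6759.8 m/s.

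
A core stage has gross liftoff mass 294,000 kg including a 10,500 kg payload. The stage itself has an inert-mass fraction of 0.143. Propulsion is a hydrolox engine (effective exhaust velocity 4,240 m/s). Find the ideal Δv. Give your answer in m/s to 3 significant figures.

Stage wet mass = m₀ − payload = 294,000 − 10,500 = 283,500 kg.
Stage dry mass = ε × stage wet mass = 0.143 × 283,500 = 40,540.5 kg.
Burnout mass m_f = stage dry + payload = 40,540.5 + 10,500 = 51,040.5 kg.
Δv = v_e · ln(294,000/51,040.5) = 4240.0 × ln(5.76) = 4240.0 × 1.7510 ≈ 7424 m/s.

Δv ≈ 7420 m/s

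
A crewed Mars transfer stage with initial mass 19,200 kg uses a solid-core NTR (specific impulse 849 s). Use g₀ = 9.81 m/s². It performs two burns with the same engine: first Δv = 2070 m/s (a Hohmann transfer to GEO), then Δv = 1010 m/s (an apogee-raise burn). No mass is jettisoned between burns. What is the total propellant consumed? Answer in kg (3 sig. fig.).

v_e = Isp · g₀ = 849 × 9.81 = 8328.7 m/s.
After the first burn: m = 19200 × exp(−2070/8328.7) = 19200 × 0.77994 = 14,974.8 kg.
After the second burn: m = 14,974.8 × exp(−1010/8328.7) = 14,974.8 × 0.88580 = 13,264.7 kg.
Total propellant = m₀ − m_final = 19200 − 13,264.7 = 5,935.3 kg.

total propellant consumed ≈ 5940 kg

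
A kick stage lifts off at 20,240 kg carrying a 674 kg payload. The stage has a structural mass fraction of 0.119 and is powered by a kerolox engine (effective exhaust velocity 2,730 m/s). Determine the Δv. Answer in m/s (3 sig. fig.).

Stage wet mass = m₀ − payload = 20,240 − 674 = 19,566 kg.
Stage dry mass = ε × stage wet mass = 0.119 × 19,566 = 2,328.35 kg.
Burnout mass m_f = stage dry + payload = 2,328.35 + 674 = 3,002.35 kg.
From the ideal rocket equation, Δv = v_e · ln(20,240/3,002.35) = 2730.0 × ln(6.741) = 2730.0 × 1.9083 ≈ 5210 m/s.

Δv ≈ 5210 m/s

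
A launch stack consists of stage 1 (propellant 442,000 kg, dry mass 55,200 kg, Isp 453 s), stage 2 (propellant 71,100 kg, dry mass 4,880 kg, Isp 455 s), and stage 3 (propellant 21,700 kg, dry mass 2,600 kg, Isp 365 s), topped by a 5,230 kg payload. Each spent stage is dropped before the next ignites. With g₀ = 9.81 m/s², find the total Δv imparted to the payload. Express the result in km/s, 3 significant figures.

Δv ≈ 15.6 km/s

Ignition mass of stage 1 = 442,000+55,200 + 71,100+4,880 + 21,700+2,600 + 5,230 = 602,710 kg.
Stage 1: m₀ = 602,710 kg, m_f = 602,710 − 442,000 = 160,710 kg; Δv = 453×9.81×ln(3.75) = 4443.9×1.3218 ≈ 5874 m/s.
Stage 2: m₀ = 105,510 kg, m_f = 105,510 − 71,100 = 34,410 kg; Δv = 455×9.81×ln(3.066) = 4463.6×1.1205 ≈ 5001 m/s.
Stage 3: m₀ = 29,530 kg, m_f = 29,530 − 21,700 = 7,830 kg; Δv = 365×9.81×ln(3.771) = 3580.7×1.3274 ≈ 4753 m/s.
Total Δv = 5874 + 5001 + 4753 = 15628 m/s.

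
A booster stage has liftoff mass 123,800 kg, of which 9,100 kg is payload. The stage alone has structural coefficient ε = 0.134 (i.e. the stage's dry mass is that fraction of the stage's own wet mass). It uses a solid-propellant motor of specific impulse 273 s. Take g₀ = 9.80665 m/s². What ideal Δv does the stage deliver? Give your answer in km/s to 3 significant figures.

Stage wet mass = m₀ − payload = 123,800 − 9,100 = 114,700 kg.
Stage dry mass = ε × stage wet mass = 0.134 × 114,700 = 15,369.8 kg.
Burnout mass m_f = stage dry + payload = 15,369.8 + 9,100 = 24,469.8 kg.
v_e = Isp · g₀ = 273 × 9.80665 = 2677.2 m/s.
Δv = v_e · ln(123,800/24,469.8) = 2677.2 × ln(5.059) = 2677.2 × 1.6212 ≈ 4340 m/s.

Δv ≈ 4.34 km/s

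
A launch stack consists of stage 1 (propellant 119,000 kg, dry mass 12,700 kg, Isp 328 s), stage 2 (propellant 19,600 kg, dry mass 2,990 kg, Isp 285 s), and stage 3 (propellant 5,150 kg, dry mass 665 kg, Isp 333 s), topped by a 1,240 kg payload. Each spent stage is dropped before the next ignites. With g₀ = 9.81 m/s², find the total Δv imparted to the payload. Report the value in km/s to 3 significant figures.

Δv ≈ 11.6 km/s

Ignition mass of stage 1 = 119,000+12,700 + 19,600+2,990 + 5,150+665 + 1,240 = 161,345 kg.
Stage 1: m₀ = 161,345 kg, m_f = 161,345 − 119,000 = 42,345 kg; Δv = 328×9.81×ln(3.81) = 3217.7×1.3377 ≈ 4304 m/s.
Stage 2: m₀ = 29,645 kg, m_f = 29,645 − 19,600 = 10,045 kg; Δv = 285×9.81×ln(2.951) = 2795.9×1.0822 ≈ 3026 m/s.
Stage 3: m₀ = 7,055 kg, m_f = 7,055 − 5,150 = 1,905 kg; Δv = 333×9.81×ln(3.703) = 3266.7×1.3093 ≈ 4277 m/s.
Total Δv = 4304 + 3026 + 4277 = 11607 m/s.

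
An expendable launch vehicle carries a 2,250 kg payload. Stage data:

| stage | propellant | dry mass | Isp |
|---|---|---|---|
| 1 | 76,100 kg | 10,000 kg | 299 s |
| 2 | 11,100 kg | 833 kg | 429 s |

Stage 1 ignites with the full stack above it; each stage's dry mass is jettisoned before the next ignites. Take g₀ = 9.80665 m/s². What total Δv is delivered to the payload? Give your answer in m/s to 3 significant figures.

Δv ≈ 10600 m/s

Ignition mass of stage 1 = 76,100+10,000 + 11,100+833 + 2,250 = 100,283 kg.
Stage 1: m₀ = 100,283 kg, m_f = 100,283 − 76,100 = 24,183 kg; Δv = 299×9.80665×ln(4.147) = 2932.2×1.4223 ≈ 4171 m/s.
Stage 2: m₀ = 14,183 kg, m_f = 14,183 − 11,100 = 3,083 kg; Δv = 429×9.80665×ln(4.6) = 4207.1×1.5261 ≈ 6421 m/s.
Total Δv = 4171 + 6421 = 10592 m/s.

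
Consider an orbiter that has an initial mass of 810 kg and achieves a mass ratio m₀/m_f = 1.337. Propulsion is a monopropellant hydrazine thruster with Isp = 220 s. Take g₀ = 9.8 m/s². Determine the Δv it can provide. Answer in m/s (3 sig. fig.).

v_e = Isp · g₀ = 220 × 9.8 = 2156.0 m/s.
From the ideal rocket equation, Δv = v_e · ln(1.337) = 2156.0 × 0.2904 ≈ 626.2 m/s.

Δv ≈ 626 m/s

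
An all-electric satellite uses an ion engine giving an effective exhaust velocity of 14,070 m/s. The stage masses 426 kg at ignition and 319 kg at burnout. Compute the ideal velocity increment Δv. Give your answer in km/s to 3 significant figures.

By the Tsiolkovsky rocket equation, Δv = v_e · ln(m₀/m_f) = 14070.0 × ln(1.335) = 14070.0 × 0.2892 ≈ 4069.7 m/s.

Δv ≈ 4.07 km/s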